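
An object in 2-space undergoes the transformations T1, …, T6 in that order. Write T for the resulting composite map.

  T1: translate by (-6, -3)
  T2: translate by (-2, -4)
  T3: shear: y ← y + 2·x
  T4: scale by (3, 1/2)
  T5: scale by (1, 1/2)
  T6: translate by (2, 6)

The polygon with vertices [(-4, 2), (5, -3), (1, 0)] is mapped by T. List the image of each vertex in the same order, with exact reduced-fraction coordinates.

T1 translate by (-6, -3): (-4, 2) → (-10, -1); (5, -3) → (-1, -6); (1, 0) → (-5, -3)
T2 translate by (-2, -4): (-10, -1) → (-12, -5); (-1, -6) → (-3, -10); (-5, -3) → (-7, -7)
T3 shear: y ← y + 2·x: (-12, -5) → (-12, -29); (-3, -10) → (-3, -16); (-7, -7) → (-7, -21)
T4 scale by (3, 1/2): (-12, -29) → (-36, -29/2); (-3, -16) → (-9, -8); (-7, -21) → (-21, -21/2)
T5 scale by (1, 1/2): (-36, -29/2) → (-36, -29/4); (-9, -8) → (-9, -4); (-21, -21/2) → (-21, -21/4)
T6 translate by (2, 6): (-36, -29/4) → (-34, -5/4); (-9, -4) → (-7, 2); (-21, -21/4) → (-19, 3/4)

image vertices: (-34, -5/4), (-7, 2), (-19, 3/4)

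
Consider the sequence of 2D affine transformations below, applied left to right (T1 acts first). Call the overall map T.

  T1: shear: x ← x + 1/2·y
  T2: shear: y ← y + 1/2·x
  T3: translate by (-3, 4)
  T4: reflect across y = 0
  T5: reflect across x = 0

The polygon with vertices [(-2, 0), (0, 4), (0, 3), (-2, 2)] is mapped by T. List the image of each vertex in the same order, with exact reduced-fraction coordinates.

image vertices: (5, -3), (1, -9), (3/2, -31/4), (4, -11/2)

T1 shear: x ← x + 1/2·y: (-2, 0) → (-2, 0); (0, 4) → (2, 4); (0, 3) → (3/2, 3); (-2, 2) → (-1, 2)
T2 shear: y ← y + 1/2·x: (-2, 0) → (-2, -1); (2, 4) → (2, 5); (3/2, 3) → (3/2, 15/4); (-1, 2) → (-1, 3/2)
T3 translate by (-3, 4): (-2, -1) → (-5, 3); (2, 5) → (-1, 9); (3/2, 15/4) → (-3/2, 31/4); (-1, 3/2) → (-4, 11/2)
T4 reflect across y = 0: (-5, 3) → (-5, -3); (-1, 9) → (-1, -9); (-3/2, 31/4) → (-3/2, -31/4); (-4, 11/2) → (-4, -11/2)
T5 reflect across x = 0: (-5, -3) → (5, -3); (-1, -9) → (1, -9); (-3/2, -31/4) → (3/2, -31/4); (-4, -11/2) → (4, -11/2)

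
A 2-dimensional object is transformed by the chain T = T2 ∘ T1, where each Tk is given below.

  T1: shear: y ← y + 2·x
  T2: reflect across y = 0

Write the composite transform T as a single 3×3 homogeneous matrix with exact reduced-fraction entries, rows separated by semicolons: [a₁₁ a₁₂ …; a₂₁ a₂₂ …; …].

T1 = [1 0 0; 2 1 0; 0 0 1]
T2·T1 = [1 0 0; -2 -1 0; 0 0 1]

T = [1 0 0; -2 -1 0; 0 0 1]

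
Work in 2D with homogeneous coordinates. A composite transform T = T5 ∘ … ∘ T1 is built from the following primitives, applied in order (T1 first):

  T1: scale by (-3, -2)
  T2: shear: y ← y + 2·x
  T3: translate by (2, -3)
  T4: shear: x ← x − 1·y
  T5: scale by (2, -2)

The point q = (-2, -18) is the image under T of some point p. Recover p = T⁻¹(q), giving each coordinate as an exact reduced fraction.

p = (-2, 0)

T1 = [-3 0 0; 0 -2 0; 0 0 1]
T2·T1 = [-3 0 0; -6 -2 0; 0 0 1]
T3·…·T1 = [-3 0 2; -6 -2 -3; 0 0 1]
T4·…·T1 = [3 2 5; -6 -2 -3; 0 0 1]
T5·…·T1 = [6 4 10; 12 4 6; 0 0 1]
det M = -24; M⁻¹ = [-1/6 1/6 2/3; 1/2 -1/4 -7/2; 0 0 1]
M⁻¹ · (-2, -18)ᵀ = (-2, 0)ᵀ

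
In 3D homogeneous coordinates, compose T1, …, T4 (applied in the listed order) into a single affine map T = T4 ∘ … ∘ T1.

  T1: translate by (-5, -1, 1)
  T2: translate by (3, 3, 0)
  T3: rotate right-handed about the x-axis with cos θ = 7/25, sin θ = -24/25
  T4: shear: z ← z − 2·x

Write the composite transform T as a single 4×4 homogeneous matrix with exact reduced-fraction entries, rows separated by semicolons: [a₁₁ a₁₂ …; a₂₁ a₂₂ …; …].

T = [1 0 0 -2; 0 7/25 24/25 38/25; -2 -24/25 7/25 59/25; 0 0 0 1]

T1 = [1 0 0 -5; 0 1 0 -1; 0 0 1 1; 0 0 0 1]
T2·T1 = [1 0 0 -2; 0 1 0 2; 0 0 1 1; 0 0 0 1]
T3·…·T1 = [1 0 0 -2; 0 7/25 24/25 38/25; 0 -24/25 7/25 -41/25; 0 0 0 1]
T4·…·T1 = [1 0 0 -2; 0 7/25 24/25 38/25; -2 -24/25 7/25 59/25; 0 0 0 1]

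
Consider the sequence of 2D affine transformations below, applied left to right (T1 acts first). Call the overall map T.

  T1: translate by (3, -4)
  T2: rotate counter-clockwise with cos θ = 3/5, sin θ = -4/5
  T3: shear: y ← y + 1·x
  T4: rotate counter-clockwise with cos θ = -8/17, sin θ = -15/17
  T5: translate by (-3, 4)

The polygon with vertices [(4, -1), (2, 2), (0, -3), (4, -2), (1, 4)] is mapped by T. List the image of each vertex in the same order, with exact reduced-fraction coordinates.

image vertices: (-893/85, 661/85), (-596/85, 387/85), (-883/85, 1041/85), (-966/85, 777/85), (-411/85, 192/85)

T1 translate by (3, -4): (4, -1) → (7, -5); (2, 2) → (5, -2); (0, -3) → (3, -7); (4, -2) → (7, -6); (1, 4) → (4, 0)
T2 rotate counter-clockwise with cos θ = 3/5, sin θ = -4/5: (7, -5) → (1/5, -43/5); (5, -2) → (7/5, -26/5); (3, -7) → (-19/5, -33/5); (7, -6) → (-3/5, -46/5); (4, 0) → (12/5, -16/5)
T3 shear: y ← y + 1·x: (1/5, -43/5) → (1/5, -42/5); (7/5, -26/5) → (7/5, -19/5); (-19/5, -33/5) → (-19/5, -52/5); (-3/5, -46/5) → (-3/5, -49/5); (12/5, -16/5) → (12/5, -4/5)
T4 rotate counter-clockwise with cos θ = -8/17, sin θ = -15/17: (1/5, -42/5) → (-638/85, 321/85); (7/5, -19/5) → (-341/85, 47/85); (-19/5, -52/5) → (-628/85, 701/85); (-3/5, -49/5) → (-711/85, 437/85); (12/5, -4/5) → (-156/85, -148/85)
T5 translate by (-3, 4): (-638/85, 321/85) → (-893/85, 661/85); (-341/85, 47/85) → (-596/85, 387/85); (-628/85, 701/85) → (-883/85, 1041/85); (-711/85, 437/85) → (-966/85, 777/85); (-156/85, -148/85) → (-411/85, 192/85)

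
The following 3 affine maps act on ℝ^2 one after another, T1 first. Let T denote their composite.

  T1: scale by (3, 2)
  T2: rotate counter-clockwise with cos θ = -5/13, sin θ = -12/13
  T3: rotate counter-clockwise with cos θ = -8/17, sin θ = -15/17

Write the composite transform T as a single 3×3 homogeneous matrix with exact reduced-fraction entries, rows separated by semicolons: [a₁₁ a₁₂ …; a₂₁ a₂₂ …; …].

T1 = [3 0 0; 0 2 0; 0 0 1]
T2·T1 = [-15/13 24/13 0; -36/13 -10/13 0; 0 0 1]
T3·…·T1 = [-420/221 -342/221 0; 513/221 -280/221 0; 0 0 1]

T = [-420/221 -342/221 0; 513/221 -280/221 0; 0 0 1]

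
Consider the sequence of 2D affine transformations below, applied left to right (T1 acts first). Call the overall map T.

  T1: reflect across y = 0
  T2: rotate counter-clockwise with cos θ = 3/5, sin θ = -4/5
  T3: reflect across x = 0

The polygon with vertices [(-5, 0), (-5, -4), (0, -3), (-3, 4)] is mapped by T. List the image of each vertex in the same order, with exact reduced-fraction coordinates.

image vertices: (3, 4), (-1/5, 32/5), (-12/5, 9/5), (5, 0)

T1 reflect across y = 0: (-5, 0) → (-5, 0); (-5, -4) → (-5, 4); (0, -3) → (0, 3); (-3, 4) → (-3, -4)
T2 rotate counter-clockwise with cos θ = 3/5, sin θ = -4/5: (-5, 0) → (-3, 4); (-5, 4) → (1/5, 32/5); (0, 3) → (12/5, 9/5); (-3, -4) → (-5, 0)
T3 reflect across x = 0: (-3, 4) → (3, 4); (1/5, 32/5) → (-1/5, 32/5); (12/5, 9/5) → (-12/5, 9/5); (-5, 0) → (5, 0)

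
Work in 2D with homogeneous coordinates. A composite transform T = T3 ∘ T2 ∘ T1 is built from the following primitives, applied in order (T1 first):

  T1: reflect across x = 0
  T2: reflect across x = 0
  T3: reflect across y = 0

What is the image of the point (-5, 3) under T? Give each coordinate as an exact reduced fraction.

T(p) = (-5, -3)

T1 reflect across x = 0: (-5, 3) → (5, 3)
T2 reflect across x = 0: (5, 3) → (-5, 3)
T3 reflect across y = 0: (-5, 3) → (-5, -3)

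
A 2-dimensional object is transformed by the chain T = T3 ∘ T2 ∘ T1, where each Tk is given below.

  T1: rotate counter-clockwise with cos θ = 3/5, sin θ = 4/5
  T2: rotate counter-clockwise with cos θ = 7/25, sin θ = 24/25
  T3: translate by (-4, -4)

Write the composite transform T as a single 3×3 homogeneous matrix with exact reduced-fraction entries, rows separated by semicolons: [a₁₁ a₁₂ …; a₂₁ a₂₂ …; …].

T1 = [3/5 -4/5 0; 4/5 3/5 0; 0 0 1]
T2·T1 = [-3/5 -4/5 0; 4/5 -3/5 0; 0 0 1]
T3·…·T1 = [-3/5 -4/5 -4; 4/5 -3/5 -4; 0 0 1]

T = [-3/5 -4/5 -4; 4/5 -3/5 -4; 0 0 1]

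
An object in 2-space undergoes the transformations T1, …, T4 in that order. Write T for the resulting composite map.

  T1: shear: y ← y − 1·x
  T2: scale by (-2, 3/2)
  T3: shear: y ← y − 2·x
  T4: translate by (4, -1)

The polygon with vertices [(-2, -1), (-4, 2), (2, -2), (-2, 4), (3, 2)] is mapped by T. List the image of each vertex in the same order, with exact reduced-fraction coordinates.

image vertices: (8, -15/2), (12, -8), (0, 1), (8, 0), (-2, 19/2)

T1 shear: y ← y − 1·x: (-2, -1) → (-2, 1); (-4, 2) → (-4, 6); (2, -2) → (2, -4); (-2, 4) → (-2, 6); (3, 2) → (3, -1)
T2 scale by (-2, 3/2): (-2, 1) → (4, 3/2); (-4, 6) → (8, 9); (2, -4) → (-4, -6); (-2, 6) → (4, 9); (3, -1) → (-6, -3/2)
T3 shear: y ← y − 2·x: (4, 3/2) → (4, -13/2); (8, 9) → (8, -7); (-4, -6) → (-4, 2); (4, 9) → (4, 1); (-6, -3/2) → (-6, 21/2)
T4 translate by (4, -1): (4, -13/2) → (8, -15/2); (8, -7) → (12, -8); (-4, 2) → (0, 1); (4, 1) → (8, 0); (-6, 21/2) → (-2, 19/2)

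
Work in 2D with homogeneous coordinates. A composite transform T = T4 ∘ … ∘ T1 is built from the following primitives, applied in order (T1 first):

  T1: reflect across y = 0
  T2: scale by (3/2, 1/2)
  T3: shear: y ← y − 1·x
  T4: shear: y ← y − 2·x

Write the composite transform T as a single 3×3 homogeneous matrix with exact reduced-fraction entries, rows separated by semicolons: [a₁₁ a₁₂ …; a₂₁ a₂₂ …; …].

T1 = [1 0 0; 0 -1 0; 0 0 1]
T2·T1 = [3/2 0 0; 0 -1/2 0; 0 0 1]
T3·…·T1 = [3/2 0 0; -3/2 -1/2 0; 0 0 1]
T4·…·T1 = [3/2 0 0; -9/2 -1/2 0; 0 0 1]

T = [3/2 0 0; -9/2 -1/2 0; 0 0 1]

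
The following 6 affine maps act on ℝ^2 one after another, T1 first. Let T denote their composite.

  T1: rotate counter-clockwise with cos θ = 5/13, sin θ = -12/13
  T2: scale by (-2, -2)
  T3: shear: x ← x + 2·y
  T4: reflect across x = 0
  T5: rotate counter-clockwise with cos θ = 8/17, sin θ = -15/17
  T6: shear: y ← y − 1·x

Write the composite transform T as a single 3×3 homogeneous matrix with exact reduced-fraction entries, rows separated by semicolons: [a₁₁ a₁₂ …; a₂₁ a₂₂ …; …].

T = [56/221 202/221 0; 706/221 -942/221 0; 0 0 1]

T1 = [5/13 12/13 0; -12/13 5/13 0; 0 0 1]
T2·T1 = [-10/13 -24/13 0; 24/13 -10/13 0; 0 0 1]
T3·…·T1 = [38/13 -44/13 0; 24/13 -10/13 0; 0 0 1]
T4·…·T1 = [-38/13 44/13 0; 24/13 -10/13 0; 0 0 1]
T5·…·T1 = [56/221 202/221 0; 762/221 -740/221 0; 0 0 1]
T6·…·T1 = [56/221 202/221 0; 706/221 -942/221 0; 0 0 1]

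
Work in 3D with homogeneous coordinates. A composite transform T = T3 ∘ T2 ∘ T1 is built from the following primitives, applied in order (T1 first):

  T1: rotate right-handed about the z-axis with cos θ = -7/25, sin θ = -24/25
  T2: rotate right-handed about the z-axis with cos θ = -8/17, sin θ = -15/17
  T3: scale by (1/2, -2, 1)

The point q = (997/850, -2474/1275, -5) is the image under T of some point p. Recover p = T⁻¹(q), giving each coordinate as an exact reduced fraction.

T1 = [-7/25 24/25 0 0; -24/25 -7/25 0 0; 0 0 1 0; 0 0 0 1]
T2·T1 = [-304/425 -297/425 0 0; 297/425 -304/425 0 0; 0 0 1 0; 0 0 0 1]
T3·…·T1 = [-152/425 -297/850 0 0; -594/425 608/425 0 0; 0 0 1 0; 0 0 0 1]
det M = -1; M⁻¹ = [-608/425 -297/850 0 0; -594/425 152/425 0 0; 0 0 1 0; 0 0 0 1]
M⁻¹ · (997/850, -2474/1275, -5)ᵀ = (-1, -7/3, -5)ᵀ

p = (-1, -7/3, -5)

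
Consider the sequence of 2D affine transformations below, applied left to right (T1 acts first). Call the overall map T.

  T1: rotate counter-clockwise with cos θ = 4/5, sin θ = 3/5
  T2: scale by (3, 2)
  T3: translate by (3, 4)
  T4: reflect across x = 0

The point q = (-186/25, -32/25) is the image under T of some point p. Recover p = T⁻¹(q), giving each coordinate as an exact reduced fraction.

p = (-2/5, -3)

T1 = [4/5 -3/5 0; 3/5 4/5 0; 0 0 1]
T2·T1 = [12/5 -9/5 0; 6/5 8/5 0; 0 0 1]
T3·…·T1 = [12/5 -9/5 3; 6/5 8/5 4; 0 0 1]
T4·…·T1 = [-12/5 9/5 -3; 6/5 8/5 4; 0 0 1]
det M = -6; M⁻¹ = [-4/15 3/10 -2; 1/5 2/5 -1; 0 0 1]
M⁻¹ · (-186/25, -32/25)ᵀ = (-2/5, -3)ᵀ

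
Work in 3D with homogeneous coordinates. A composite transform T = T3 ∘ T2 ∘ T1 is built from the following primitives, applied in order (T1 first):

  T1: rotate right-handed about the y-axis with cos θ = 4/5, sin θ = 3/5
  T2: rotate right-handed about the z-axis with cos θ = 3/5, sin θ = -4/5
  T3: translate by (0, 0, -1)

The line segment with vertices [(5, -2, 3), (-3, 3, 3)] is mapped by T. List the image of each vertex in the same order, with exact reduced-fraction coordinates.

T1 rotate right-handed about the y-axis with cos θ = 4/5, sin θ = 3/5: (5, -2, 3) → (29/5, -2, -3/5); (-3, 3, 3) → (-3/5, 3, 21/5)
T2 rotate right-handed about the z-axis with cos θ = 3/5, sin θ = -4/5: (29/5, -2, -3/5) → (47/25, -146/25, -3/5); (-3/5, 3, 21/5) → (51/25, 57/25, 21/5)
T3 translate by (0, 0, -1): (47/25, -146/25, -3/5) → (47/25, -146/25, -8/5); (51/25, 57/25, 21/5) → (51/25, 57/25, 16/5)

image vertices: (47/25, -146/25, -8/5), (51/25, 57/25, 16/5)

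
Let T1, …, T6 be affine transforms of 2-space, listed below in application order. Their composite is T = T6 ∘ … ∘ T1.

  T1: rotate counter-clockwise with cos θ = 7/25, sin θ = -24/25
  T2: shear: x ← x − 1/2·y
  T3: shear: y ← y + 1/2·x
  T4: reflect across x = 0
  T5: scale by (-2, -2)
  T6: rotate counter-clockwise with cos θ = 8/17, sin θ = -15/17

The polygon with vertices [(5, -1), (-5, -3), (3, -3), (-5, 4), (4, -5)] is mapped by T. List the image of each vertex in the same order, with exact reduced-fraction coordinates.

T1 rotate counter-clockwise with cos θ = 7/25, sin θ = -24/25: (5, -1) → (11/25, -127/25); (-5, -3) → (-107/25, 99/25); (3, -3) → (-51/25, -93/25); (-5, 4) → (61/25, 148/25); (4, -5) → (-92/25, -131/25)
T2 shear: x ← x − 1/2·y: (11/25, -127/25) → (149/50, -127/25); (-107/25, 99/25) → (-313/50, 99/25); (-51/25, -93/25) → (-9/50, -93/25); (61/25, 148/25) → (-13/25, 148/25); (-92/25, -131/25) → (-53/50, -131/25)
T3 shear: y ← y + 1/2·x: (149/50, -127/25) → (149/50, -359/100); (-313/50, 99/25) → (-313/50, 83/100); (-9/50, -93/25) → (-9/50, -381/100); (-13/25, 148/25) → (-13/25, 283/50); (-53/50, -131/25) → (-53/50, -577/100)
T4 reflect across x = 0: (149/50, -359/100) → (-149/50, -359/100); (-313/50, 83/100) → (313/50, 83/100); (-9/50, -381/100) → (9/50, -381/100); (-13/25, 283/50) → (13/25, 283/50); (-53/50, -577/100) → (53/50, -577/100)
T5 scale by (-2, -2): (-149/50, -359/100) → (149/25, 359/50); (313/50, 83/100) → (-313/25, -83/50); (9/50, -381/100) → (-9/25, 381/50); (13/25, 283/50) → (-26/25, -283/25); (53/50, -577/100) → (-53/25, 577/50)
T6 rotate counter-clockwise with cos θ = 8/17, sin θ = -15/17: (149/25, 359/50) → (457/50, -47/25); (-313/25, -83/50) → (-6253/850, 4363/425); (-9/25, 381/50) → (5571/850, 1659/425); (-26/25, -283/25) → (-4453/425, -1874/425); (-53/25, 577/50) → (7807/850, 3103/425)

image vertices: (457/50, -47/25), (-6253/850, 4363/425), (5571/850, 1659/425), (-4453/425, -1874/425), (7807/850, 3103/425)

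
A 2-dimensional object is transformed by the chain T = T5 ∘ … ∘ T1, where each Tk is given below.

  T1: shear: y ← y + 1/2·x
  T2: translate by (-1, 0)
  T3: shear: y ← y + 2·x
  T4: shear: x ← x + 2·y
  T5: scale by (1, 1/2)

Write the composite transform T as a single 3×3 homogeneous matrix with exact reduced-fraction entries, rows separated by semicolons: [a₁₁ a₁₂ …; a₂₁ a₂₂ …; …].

T = [6 2 -5; 5/4 1/2 -1; 0 0 1]

T1 = [1 0 0; 1/2 1 0; 0 0 1]
T2·T1 = [1 0 -1; 1/2 1 0; 0 0 1]
T3·…·T1 = [1 0 -1; 5/2 1 -2; 0 0 1]
T4·…·T1 = [6 2 -5; 5/2 1 -2; 0 0 1]
T5·…·T1 = [6 2 -5; 5/4 1/2 -1; 0 0 1]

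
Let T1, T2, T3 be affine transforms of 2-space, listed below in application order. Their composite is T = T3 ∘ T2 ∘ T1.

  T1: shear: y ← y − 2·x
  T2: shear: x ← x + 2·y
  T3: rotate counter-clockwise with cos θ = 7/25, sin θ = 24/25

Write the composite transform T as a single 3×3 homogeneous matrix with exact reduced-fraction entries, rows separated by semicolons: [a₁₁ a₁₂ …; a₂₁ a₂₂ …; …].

T = [27/25 -2/5 0; -86/25 11/5 0; 0 0 1]

T1 = [1 0 0; -2 1 0; 0 0 1]
T2·T1 = [-3 2 0; -2 1 0; 0 0 1]
T3·…·T1 = [27/25 -2/5 0; -86/25 11/5 0; 0 0 1]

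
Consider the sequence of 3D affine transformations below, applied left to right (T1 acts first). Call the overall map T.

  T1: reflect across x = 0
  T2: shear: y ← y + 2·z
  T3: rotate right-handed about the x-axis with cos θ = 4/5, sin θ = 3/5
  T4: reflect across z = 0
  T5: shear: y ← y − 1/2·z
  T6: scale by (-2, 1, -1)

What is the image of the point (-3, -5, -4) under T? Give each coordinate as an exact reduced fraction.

T(p) = (-6, -27/2, -11)

T1 reflect across x = 0: (-3, -5, -4) → (3, -5, -4)
T2 shear: y ← y + 2·z: (3, -5, -4) → (3, -13, -4)
T3 rotate right-handed about the x-axis with cos θ = 4/5, sin θ = 3/5: (3, -13, -4) → (3, -8, -11)
T4 reflect across z = 0: (3, -8, -11) → (3, -8, 11)
T5 shear: y ← y − 1/2·z: (3, -8, 11) → (3, -27/2, 11)
T6 scale by (-2, 1, -1): (3, -27/2, 11) → (-6, -27/2, -11)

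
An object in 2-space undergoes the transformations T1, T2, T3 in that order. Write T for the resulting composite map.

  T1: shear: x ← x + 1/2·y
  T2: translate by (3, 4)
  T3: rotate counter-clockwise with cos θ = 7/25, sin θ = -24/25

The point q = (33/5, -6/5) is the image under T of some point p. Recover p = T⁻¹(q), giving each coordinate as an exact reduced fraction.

T1 = [1 1/2 0; 0 1 0; 0 0 1]
T2·T1 = [1 1/2 3; 0 1 4; 0 0 1]
T3·…·T1 = [7/25 11/10 117/25; -24/25 -1/5 -44/25; 0 0 1]
det M = 1; M⁻¹ = [-1/5 -11/10 -1; 24/25 7/25 -4; 0 0 1]
M⁻¹ · (33/5, -6/5)ᵀ = (-1, 2)ᵀ

p = (-1, 2)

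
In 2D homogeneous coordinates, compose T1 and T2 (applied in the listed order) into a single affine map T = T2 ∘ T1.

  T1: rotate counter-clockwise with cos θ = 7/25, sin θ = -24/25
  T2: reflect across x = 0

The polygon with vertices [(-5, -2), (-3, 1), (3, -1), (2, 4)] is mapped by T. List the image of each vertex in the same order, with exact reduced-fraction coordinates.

image vertices: (83/25, 106/25), (-3/25, 79/25), (3/25, -79/25), (-22/5, -4/5)

T1 rotate counter-clockwise with cos θ = 7/25, sin θ = -24/25: (-5, -2) → (-83/25, 106/25); (-3, 1) → (3/25, 79/25); (3, -1) → (-3/25, -79/25); (2, 4) → (22/5, -4/5)
T2 reflect across x = 0: (-83/25, 106/25) → (83/25, 106/25); (3/25, 79/25) → (-3/25, 79/25); (-3/25, -79/25) → (3/25, -79/25); (22/5, -4/5) → (-22/5, -4/5)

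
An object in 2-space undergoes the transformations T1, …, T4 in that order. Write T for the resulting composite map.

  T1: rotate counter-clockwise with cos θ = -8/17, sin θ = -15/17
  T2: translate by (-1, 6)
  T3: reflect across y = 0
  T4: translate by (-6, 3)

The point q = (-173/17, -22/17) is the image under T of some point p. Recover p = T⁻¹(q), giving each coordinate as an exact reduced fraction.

p = (3, -2)

T1 = [-8/17 15/17 0; -15/17 -8/17 0; 0 0 1]
T2·T1 = [-8/17 15/17 -1; -15/17 -8/17 6; 0 0 1]
T3·…·T1 = [-8/17 15/17 -1; 15/17 8/17 -6; 0 0 1]
T4·…·T1 = [-8/17 15/17 -7; 15/17 8/17 -3; 0 0 1]
det M = -1; M⁻¹ = [-8/17 15/17 -11/17; 15/17 8/17 129/17; 0 0 1]
M⁻¹ · (-173/17, -22/17)ᵀ = (3, -2)ᵀ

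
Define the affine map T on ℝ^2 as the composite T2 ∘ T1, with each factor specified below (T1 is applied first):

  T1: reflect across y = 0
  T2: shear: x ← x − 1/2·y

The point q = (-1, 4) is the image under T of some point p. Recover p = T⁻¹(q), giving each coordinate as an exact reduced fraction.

p = (1, -4)

T1 = [1 0 0; 0 -1 0; 0 0 1]
T2·T1 = [1 1/2 0; 0 -1 0; 0 0 1]
det M = -1; M⁻¹ = [1 1/2 0; 0 -1 0; 0 0 1]
M⁻¹ · (-1, 4)ᵀ = (1, -4)ᵀ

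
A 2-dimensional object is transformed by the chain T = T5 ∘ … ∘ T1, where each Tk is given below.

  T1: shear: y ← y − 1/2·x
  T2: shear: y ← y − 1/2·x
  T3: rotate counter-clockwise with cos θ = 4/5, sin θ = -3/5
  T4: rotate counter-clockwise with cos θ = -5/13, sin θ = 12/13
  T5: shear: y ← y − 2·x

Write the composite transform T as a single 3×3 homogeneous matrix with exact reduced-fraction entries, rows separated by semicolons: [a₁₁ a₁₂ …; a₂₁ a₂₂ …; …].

T = [79/65 -63/65 0; -111/65 142/65 0; 0 0 1]

T1 = [1 0 0; -1/2 1 0; 0 0 1]
T2·T1 = [1 0 0; -1 1 0; 0 0 1]
T3·…·T1 = [1/5 3/5 0; -7/5 4/5 0; 0 0 1]
T4·…·T1 = [79/65 -63/65 0; 47/65 16/65 0; 0 0 1]
T5·…·T1 = [79/65 -63/65 0; -111/65 142/65 0; 0 0 1]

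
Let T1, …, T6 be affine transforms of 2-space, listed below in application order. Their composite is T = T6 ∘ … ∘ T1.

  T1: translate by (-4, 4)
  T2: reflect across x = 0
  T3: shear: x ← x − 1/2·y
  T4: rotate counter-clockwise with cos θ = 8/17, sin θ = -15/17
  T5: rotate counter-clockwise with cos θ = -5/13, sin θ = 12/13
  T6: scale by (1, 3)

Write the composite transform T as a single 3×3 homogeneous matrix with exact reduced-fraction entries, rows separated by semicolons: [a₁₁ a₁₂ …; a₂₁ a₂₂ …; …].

T = [-140/221 -241/221 -404/221; -513/221 327/442 2706/221; 0 0 1]

T1 = [1 0 -4; 0 1 4; 0 0 1]
T2·T1 = [-1 0 4; 0 1 4; 0 0 1]
T3·…·T1 = [-1 -1/2 2; 0 1 4; 0 0 1]
T4·…·T1 = [-8/17 11/17 76/17; 15/17 31/34 2/17; 0 0 1]
T5·…·T1 = [-140/221 -241/221 -404/221; -171/221 109/442 902/221; 0 0 1]
T6·…·T1 = [-140/221 -241/221 -404/221; -513/221 327/442 2706/221; 0 0 1]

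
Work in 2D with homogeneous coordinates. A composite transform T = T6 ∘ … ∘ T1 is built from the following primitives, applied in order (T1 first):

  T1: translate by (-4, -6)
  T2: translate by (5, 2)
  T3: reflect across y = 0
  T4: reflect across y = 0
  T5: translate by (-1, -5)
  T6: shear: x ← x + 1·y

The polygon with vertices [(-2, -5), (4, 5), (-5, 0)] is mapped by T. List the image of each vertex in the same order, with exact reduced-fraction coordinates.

T1 translate by (-4, -6): (-2, -5) → (-6, -11); (4, 5) → (0, -1); (-5, 0) → (-9, -6)
T2 translate by (5, 2): (-6, -11) → (-1, -9); (0, -1) → (5, 1); (-9, -6) → (-4, -4)
T3 reflect across y = 0: (-1, -9) → (-1, 9); (5, 1) → (5, -1); (-4, -4) → (-4, 4)
T4 reflect across y = 0: (-1, 9) → (-1, -9); (5, -1) → (5, 1); (-4, 4) → (-4, -4)
T5 translate by (-1, -5): (-1, -9) → (-2, -14); (5, 1) → (4, -4); (-4, -4) → (-5, -9)
T6 shear: x ← x + 1·y: (-2, -14) → (-16, -14); (4, -4) → (0, -4); (-5, -9) → (-14, -9)

image vertices: (-16, -14), (0, -4), (-14, -9)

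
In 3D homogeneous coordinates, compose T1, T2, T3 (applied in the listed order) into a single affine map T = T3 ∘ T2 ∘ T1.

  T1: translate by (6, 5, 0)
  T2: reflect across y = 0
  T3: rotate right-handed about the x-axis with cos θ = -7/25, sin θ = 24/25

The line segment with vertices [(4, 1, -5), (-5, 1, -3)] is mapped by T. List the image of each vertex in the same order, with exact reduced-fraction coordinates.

image vertices: (10, 162/25, -109/25), (1, 114/25, -123/25)

T1 translate by (6, 5, 0): (4, 1, -5) → (10, 6, -5); (-5, 1, -3) → (1, 6, -3)
T2 reflect across y = 0: (10, 6, -5) → (10, -6, -5); (1, 6, -3) → (1, -6, -3)
T3 rotate right-handed about the x-axis with cos θ = -7/25, sin θ = 24/25: (10, -6, -5) → (10, 162/25, -109/25); (1, -6, -3) → (1, 114/25, -123/25)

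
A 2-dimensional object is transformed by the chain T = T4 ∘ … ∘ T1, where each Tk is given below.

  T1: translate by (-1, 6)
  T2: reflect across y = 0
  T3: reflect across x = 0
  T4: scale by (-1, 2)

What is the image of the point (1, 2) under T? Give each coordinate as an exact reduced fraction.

T1 translate by (-1, 6): (1, 2) → (0, 8)
T2 reflect across y = 0: (0, 8) → (0, -8)
T3 reflect across x = 0: (0, -8) → (0, -8)
T4 scale by (-1, 2): (0, -8) → (0, -16)

T(p) = (0, -16)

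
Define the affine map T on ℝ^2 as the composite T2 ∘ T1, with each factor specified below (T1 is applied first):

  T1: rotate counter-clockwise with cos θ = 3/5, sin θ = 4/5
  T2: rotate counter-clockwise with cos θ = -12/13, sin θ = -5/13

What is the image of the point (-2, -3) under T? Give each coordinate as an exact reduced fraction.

T(p) = (-157/65, 174/65)

T1 rotate counter-clockwise with cos θ = 3/5, sin θ = 4/5: (-2, -3) → (6/5, -17/5)
T2 rotate counter-clockwise with cos θ = -12/13, sin θ = -5/13: (6/5, -17/5) → (-157/65, 174/65)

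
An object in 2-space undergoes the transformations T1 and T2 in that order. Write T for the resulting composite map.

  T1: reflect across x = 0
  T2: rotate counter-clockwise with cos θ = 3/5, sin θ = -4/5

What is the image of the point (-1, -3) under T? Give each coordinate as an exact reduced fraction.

T(p) = (-9/5, -13/5)

T1 reflect across x = 0: (-1, -3) → (1, -3)
T2 rotate counter-clockwise with cos θ = 3/5, sin θ = -4/5: (1, -3) → (-9/5, -13/5)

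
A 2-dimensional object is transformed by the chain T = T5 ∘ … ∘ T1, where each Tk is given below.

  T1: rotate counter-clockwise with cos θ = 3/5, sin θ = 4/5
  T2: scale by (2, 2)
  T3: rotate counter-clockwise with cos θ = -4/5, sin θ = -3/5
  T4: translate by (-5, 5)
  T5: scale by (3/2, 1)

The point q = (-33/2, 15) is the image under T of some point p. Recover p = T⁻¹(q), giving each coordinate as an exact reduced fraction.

p = (-5, -3)

T1 = [3/5 -4/5 0; 4/5 3/5 0; 0 0 1]
T2·T1 = [6/5 -8/5 0; 8/5 6/5 0; 0 0 1]
T3·…·T1 = [0 2 0; -2 0 0; 0 0 1]
T4·…·T1 = [0 2 -5; -2 0 5; 0 0 1]
T5·…·T1 = [0 3 -15/2; -2 0 5; 0 0 1]
det M = 6; M⁻¹ = [0 -1/2 5/2; 1/3 0 5/2; 0 0 1]
M⁻¹ · (-33/2, 15)ᵀ = (-5, -3)ᵀ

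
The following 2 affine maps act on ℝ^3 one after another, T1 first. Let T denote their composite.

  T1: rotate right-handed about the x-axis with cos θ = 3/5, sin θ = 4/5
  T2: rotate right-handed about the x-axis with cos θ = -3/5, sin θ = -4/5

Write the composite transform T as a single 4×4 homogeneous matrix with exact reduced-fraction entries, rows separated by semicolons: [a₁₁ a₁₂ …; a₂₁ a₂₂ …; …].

T1 = [1 0 0 0; 0 3/5 -4/5 0; 0 4/5 3/5 0; 0 0 0 1]
T2·T1 = [1 0 0 0; 0 7/25 24/25 0; 0 -24/25 7/25 0; 0 0 0 1]

T = [1 0 0 0; 0 7/25 24/25 0; 0 -24/25 7/25 0; 0 0 0 1]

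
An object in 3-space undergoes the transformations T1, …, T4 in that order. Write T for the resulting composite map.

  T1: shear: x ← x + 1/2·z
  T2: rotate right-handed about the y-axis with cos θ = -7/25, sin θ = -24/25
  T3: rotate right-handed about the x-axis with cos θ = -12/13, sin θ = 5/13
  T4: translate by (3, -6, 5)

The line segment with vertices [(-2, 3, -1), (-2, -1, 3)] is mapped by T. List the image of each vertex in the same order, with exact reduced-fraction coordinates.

T1 shear: x ← x + 1/2·z: (-2, 3, -1) → (-5/2, 3, -1); (-2, -1, 3) → (-1/2, -1, 3)
T2 rotate right-handed about the y-axis with cos θ = -7/25, sin θ = -24/25: (-5/2, 3, -1) → (83/50, 3, -53/25); (-1/2, -1, 3) → (-137/50, -1, -33/25)
T3 rotate right-handed about the x-axis with cos θ = -12/13, sin θ = 5/13: (83/50, 3, -53/25) → (83/50, -127/65, 1011/325); (-137/50, -1, -33/25) → (-137/50, 93/65, 271/325)
T4 translate by (3, -6, 5): (83/50, -127/65, 1011/325) → (233/50, -517/65, 2636/325); (-137/50, 93/65, 271/325) → (13/50, -297/65, 1896/325)

image vertices: (233/50, -517/65, 2636/325), (13/50, -297/65, 1896/325)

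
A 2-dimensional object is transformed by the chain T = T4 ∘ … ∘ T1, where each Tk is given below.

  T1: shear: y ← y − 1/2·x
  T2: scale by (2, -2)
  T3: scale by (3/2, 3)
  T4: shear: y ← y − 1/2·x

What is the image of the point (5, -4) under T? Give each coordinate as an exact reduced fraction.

T1 shear: y ← y − 1/2·x: (5, -4) → (5, -13/2)
T2 scale by (2, -2): (5, -13/2) → (10, 13)
T3 scale by (3/2, 3): (10, 13) → (15, 39)
T4 shear: y ← y − 1/2·x: (15, 39) → (15, 63/2)

T(p) = (15, 63/2)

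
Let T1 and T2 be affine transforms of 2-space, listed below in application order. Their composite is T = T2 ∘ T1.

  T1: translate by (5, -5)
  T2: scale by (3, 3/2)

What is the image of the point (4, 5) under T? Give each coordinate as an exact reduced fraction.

T(p) = (27, 0)

T1 translate by (5, -5): (4, 5) → (9, 0)
T2 scale by (3, 3/2): (9, 0) → (27, 0)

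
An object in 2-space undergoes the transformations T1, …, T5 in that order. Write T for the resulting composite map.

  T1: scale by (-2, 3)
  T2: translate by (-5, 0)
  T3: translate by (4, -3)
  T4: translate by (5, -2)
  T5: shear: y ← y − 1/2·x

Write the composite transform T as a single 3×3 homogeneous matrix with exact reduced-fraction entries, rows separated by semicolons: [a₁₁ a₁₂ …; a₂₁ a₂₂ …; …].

T1 = [-2 0 0; 0 3 0; 0 0 1]
T2·T1 = [-2 0 -5; 0 3 0; 0 0 1]
T3·…·T1 = [-2 0 -1; 0 3 -3; 0 0 1]
T4·…·T1 = [-2 0 4; 0 3 -5; 0 0 1]
T5·…·T1 = [-2 0 4; 1 3 -7; 0 0 1]

T = [-2 0 4; 1 3 -7; 0 0 1]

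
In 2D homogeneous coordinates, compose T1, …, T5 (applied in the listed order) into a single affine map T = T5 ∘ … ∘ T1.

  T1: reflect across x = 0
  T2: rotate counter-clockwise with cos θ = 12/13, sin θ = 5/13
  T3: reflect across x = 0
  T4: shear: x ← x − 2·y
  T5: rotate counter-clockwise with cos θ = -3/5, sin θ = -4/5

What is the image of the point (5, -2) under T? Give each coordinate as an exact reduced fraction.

T(p) = (-128/13, -89/13)

T1 reflect across x = 0: (5, -2) → (-5, -2)
T2 rotate counter-clockwise with cos θ = 12/13, sin θ = 5/13: (-5, -2) → (-50/13, -49/13)
T3 reflect across x = 0: (-50/13, -49/13) → (50/13, -49/13)
T4 shear: x ← x − 2·y: (50/13, -49/13) → (148/13, -49/13)
T5 rotate counter-clockwise with cos θ = -3/5, sin θ = -4/5: (148/13, -49/13) → (-128/13, -89/13)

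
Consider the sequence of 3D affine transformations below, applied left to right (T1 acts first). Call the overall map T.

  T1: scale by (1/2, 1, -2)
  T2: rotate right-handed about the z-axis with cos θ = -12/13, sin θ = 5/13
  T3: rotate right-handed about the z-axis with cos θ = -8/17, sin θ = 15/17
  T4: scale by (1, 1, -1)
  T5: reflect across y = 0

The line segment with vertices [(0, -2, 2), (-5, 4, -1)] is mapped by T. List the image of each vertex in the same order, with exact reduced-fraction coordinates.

T1 scale by (1/2, 1, -2): (0, -2, 2) → (0, -2, -4); (-5, 4, -1) → (-5/2, 4, 2)
T2 rotate right-handed about the z-axis with cos θ = -12/13, sin θ = 5/13: (0, -2, -4) → (10/13, 24/13, -4); (-5/2, 4, 2) → (10/13, -121/26, 2)
T3 rotate right-handed about the z-axis with cos θ = -8/17, sin θ = 15/17: (10/13, 24/13, -4) → (-440/221, -42/221, -4); (10/13, -121/26, 2) → (1655/442, 634/221, 2)
T4 scale by (1, 1, -1): (-440/221, -42/221, -4) → (-440/221, -42/221, 4); (1655/442, 634/221, 2) → (1655/442, 634/221, -2)
T5 reflect across y = 0: (-440/221, -42/221, 4) → (-440/221, 42/221, 4); (1655/442, 634/221, -2) → (1655/442, -634/221, -2)

image vertices: (-440/221, 42/221, 4), (1655/442, -634/221, -2)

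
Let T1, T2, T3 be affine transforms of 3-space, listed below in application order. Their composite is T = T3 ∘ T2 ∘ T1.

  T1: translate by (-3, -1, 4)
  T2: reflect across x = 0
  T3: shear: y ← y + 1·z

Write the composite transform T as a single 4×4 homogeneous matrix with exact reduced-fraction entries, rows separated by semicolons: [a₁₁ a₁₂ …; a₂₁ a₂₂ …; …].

T1 = [1 0 0 -3; 0 1 0 -1; 0 0 1 4; 0 0 0 1]
T2·T1 = [-1 0 0 3; 0 1 0 -1; 0 0 1 4; 0 0 0 1]
T3·…·T1 = [-1 0 0 3; 0 1 1 3; 0 0 1 4; 0 0 0 1]

T = [-1 0 0 3; 0 1 1 3; 0 0 1 4; 0 0 0 1]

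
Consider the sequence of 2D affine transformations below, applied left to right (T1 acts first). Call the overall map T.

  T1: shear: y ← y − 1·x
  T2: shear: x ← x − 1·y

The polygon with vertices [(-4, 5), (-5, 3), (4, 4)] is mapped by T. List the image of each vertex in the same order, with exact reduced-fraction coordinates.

image vertices: (-13, 9), (-13, 8), (4, 0)

T1 shear: y ← y − 1·x: (-4, 5) → (-4, 9); (-5, 3) → (-5, 8); (4, 4) → (4, 0)
T2 shear: x ← x − 1·y: (-4, 9) → (-13, 9); (-5, 8) → (-13, 8); (4, 0) → (4, 0)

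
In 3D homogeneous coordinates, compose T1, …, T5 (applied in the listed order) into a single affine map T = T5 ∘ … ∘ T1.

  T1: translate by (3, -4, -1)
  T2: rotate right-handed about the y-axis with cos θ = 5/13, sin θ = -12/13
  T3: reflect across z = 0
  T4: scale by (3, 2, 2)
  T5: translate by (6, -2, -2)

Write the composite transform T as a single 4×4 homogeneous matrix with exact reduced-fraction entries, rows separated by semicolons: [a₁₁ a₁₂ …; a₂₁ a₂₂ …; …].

T = [15/13 0 -36/13 159/13; 0 2 0 -10; -24/13 0 -10/13 -88/13; 0 0 0 1]

T1 = [1 0 0 3; 0 1 0 -4; 0 0 1 -1; 0 0 0 1]
T2·T1 = [5/13 0 -12/13 27/13; 0 1 0 -4; 12/13 0 5/13 31/13; 0 0 0 1]
T3·…·T1 = [5/13 0 -12/13 27/13; 0 1 0 -4; -12/13 0 -5/13 -31/13; 0 0 0 1]
T4·…·T1 = [15/13 0 -36/13 81/13; 0 2 0 -8; -24/13 0 -10/13 -62/13; 0 0 0 1]
T5·…·T1 = [15/13 0 -36/13 159/13; 0 2 0 -10; -24/13 0 -10/13 -88/13; 0 0 0 1]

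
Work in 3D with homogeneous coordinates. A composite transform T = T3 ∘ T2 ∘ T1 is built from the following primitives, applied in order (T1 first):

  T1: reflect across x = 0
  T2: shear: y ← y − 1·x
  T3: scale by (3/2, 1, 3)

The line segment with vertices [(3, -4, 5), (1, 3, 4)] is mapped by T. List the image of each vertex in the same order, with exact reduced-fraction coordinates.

T1 reflect across x = 0: (3, -4, 5) → (-3, -4, 5); (1, 3, 4) → (-1, 3, 4)
T2 shear: y ← y − 1·x: (-3, -4, 5) → (-3, -1, 5); (-1, 3, 4) → (-1, 4, 4)
T3 scale by (3/2, 1, 3): (-3, -1, 5) → (-9/2, -1, 15); (-1, 4, 4) → (-3/2, 4, 12)

image vertices: (-9/2, -1, 15), (-3/2, 4, 12)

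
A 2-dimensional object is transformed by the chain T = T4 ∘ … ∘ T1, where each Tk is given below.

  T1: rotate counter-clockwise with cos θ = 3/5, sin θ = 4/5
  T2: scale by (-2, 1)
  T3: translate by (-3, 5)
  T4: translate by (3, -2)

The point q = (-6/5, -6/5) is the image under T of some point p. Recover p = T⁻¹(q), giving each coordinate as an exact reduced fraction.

p = (-3, -3)

T1 = [3/5 -4/5 0; 4/5 3/5 0; 0 0 1]
T2·T1 = [-6/5 8/5 0; 4/5 3/5 0; 0 0 1]
T3·…·T1 = [-6/5 8/5 -3; 4/5 3/5 5; 0 0 1]
T4·…·T1 = [-6/5 8/5 0; 4/5 3/5 3; 0 0 1]
det M = -2; M⁻¹ = [-3/10 4/5 -12/5; 2/5 3/5 -9/5; 0 0 1]
M⁻¹ · (-6/5, -6/5)ᵀ = (-3, -3)ᵀ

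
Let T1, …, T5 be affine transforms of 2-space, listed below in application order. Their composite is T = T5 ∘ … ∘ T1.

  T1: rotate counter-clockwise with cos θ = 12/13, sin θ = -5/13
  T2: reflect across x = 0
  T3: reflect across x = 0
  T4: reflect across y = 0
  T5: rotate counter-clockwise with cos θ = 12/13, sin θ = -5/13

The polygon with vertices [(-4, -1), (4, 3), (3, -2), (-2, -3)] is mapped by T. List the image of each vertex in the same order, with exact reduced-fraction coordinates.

image vertices: (-4, 1), (4, -3), (3, 2), (-2, 3)

T1 rotate counter-clockwise with cos θ = 12/13, sin θ = -5/13: (-4, -1) → (-53/13, 8/13); (4, 3) → (63/13, 16/13); (3, -2) → (2, -3); (-2, -3) → (-3, -2)
T2 reflect across x = 0: (-53/13, 8/13) → (53/13, 8/13); (63/13, 16/13) → (-63/13, 16/13); (2, -3) → (-2, -3); (-3, -2) → (3, -2)
T3 reflect across x = 0: (53/13, 8/13) → (-53/13, 8/13); (-63/13, 16/13) → (63/13, 16/13); (-2, -3) → (2, -3); (3, -2) → (-3, -2)
T4 reflect across y = 0: (-53/13, 8/13) → (-53/13, -8/13); (63/13, 16/13) → (63/13, -16/13); (2, -3) → (2, 3); (-3, -2) → (-3, 2)
T5 rotate counter-clockwise with cos θ = 12/13, sin θ = -5/13: (-53/13, -8/13) → (-4, 1); (63/13, -16/13) → (4, -3); (2, 3) → (3, 2); (-3, 2) → (-2, 3)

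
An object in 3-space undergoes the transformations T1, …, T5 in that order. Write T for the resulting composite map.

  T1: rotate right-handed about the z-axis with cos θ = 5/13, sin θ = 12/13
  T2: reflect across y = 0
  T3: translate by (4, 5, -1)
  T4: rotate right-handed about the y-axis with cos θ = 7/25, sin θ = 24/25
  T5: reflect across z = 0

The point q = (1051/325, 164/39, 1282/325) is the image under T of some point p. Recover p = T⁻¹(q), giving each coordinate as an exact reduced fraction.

p = (1, -1/3, 3)

T1 = [5/13 -12/13 0 0; 12/13 5/13 0 0; 0 0 1 0; 0 0 0 1]
T2·T1 = [5/13 -12/13 0 0; -12/13 -5/13 0 0; 0 0 1 0; 0 0 0 1]
T3·…·T1 = [5/13 -12/13 0 4; -12/13 -5/13 0 5; 0 0 1 -1; 0 0 0 1]
T4·…·T1 = [7/65 -84/325 24/25 4/25; -12/13 -5/13 0 5; -24/65 288/325 7/25 -103/25; 0 0 0 1]
T5·…·T1 = [7/65 -84/325 24/25 4/25; -12/13 -5/13 0 5; 24/65 -288/325 -7/25 103/25; 0 0 0 1]
det M = 1; M⁻¹ = [7/65 -12/13 24/65 40/13; -84/325 -5/13 -288/325 73/13; 24/25 0 -7/25 1; 0 0 0 1]
M⁻¹ · (1051/325, 164/39, 1282/325)ᵀ = (1, -1/3, 3)ᵀ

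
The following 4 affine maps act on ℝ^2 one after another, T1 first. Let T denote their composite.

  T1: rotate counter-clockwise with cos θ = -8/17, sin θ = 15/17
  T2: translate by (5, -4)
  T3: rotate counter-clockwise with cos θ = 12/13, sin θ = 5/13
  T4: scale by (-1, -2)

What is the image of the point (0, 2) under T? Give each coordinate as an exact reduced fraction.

T1 rotate counter-clockwise with cos θ = -8/17, sin θ = 15/17: (0, 2) → (-30/17, -16/17)
T2 translate by (5, -4): (-30/17, -16/17) → (55/17, -84/17)
T3 rotate counter-clockwise with cos θ = 12/13, sin θ = 5/13: (55/17, -84/17) → (1080/221, -733/221)
T4 scale by (-1, -2): (1080/221, -733/221) → (-1080/221, 1466/221)

T(p) = (-1080/221, 1466/221)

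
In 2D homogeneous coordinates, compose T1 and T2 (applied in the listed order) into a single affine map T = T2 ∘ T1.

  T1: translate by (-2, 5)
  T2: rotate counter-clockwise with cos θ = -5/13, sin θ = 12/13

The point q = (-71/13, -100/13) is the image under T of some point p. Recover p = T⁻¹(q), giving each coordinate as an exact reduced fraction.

T1 = [1 0 -2; 0 1 5; 0 0 1]
T2·T1 = [-5/13 -12/13 -50/13; 12/13 -5/13 -49/13; 0 0 1]
det M = 1; M⁻¹ = [-5/13 12/13 2; -12/13 -5/13 -5; 0 0 1]
M⁻¹ · (-71/13, -100/13)ᵀ = (-3, 3)ᵀ

p = (-3, 3)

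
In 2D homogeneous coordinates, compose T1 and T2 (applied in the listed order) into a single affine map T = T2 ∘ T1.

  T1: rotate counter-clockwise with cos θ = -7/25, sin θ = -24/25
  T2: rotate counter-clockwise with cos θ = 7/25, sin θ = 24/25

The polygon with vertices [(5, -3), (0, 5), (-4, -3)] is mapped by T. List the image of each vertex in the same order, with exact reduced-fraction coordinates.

image vertices: (1627/625, -3261/625), (336/125, 527/125), (-3116/625, -237/625)

T1 rotate counter-clockwise with cos θ = -7/25, sin θ = -24/25: (5, -3) → (-107/25, -99/25); (0, 5) → (24/5, -7/5); (-4, -3) → (-44/25, 117/25)
T2 rotate counter-clockwise with cos θ = 7/25, sin θ = 24/25: (-107/25, -99/25) → (1627/625, -3261/625); (24/5, -7/5) → (336/125, 527/125); (-44/25, 117/25) → (-3116/625, -237/625)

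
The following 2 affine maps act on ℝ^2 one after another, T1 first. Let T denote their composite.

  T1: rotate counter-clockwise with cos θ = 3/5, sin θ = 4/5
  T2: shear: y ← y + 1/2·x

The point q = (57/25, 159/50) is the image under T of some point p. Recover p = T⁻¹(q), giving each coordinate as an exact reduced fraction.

p = (3, -3/5)

T1 = [3/5 -4/5 0; 4/5 3/5 0; 0 0 1]
T2·T1 = [3/5 -4/5 0; 11/10 1/5 0; 0 0 1]
det M = 1; M⁻¹ = [1/5 4/5 0; -11/10 3/5 0; 0 0 1]
M⁻¹ · (57/25, 159/50)ᵀ = (3, -3/5)ᵀ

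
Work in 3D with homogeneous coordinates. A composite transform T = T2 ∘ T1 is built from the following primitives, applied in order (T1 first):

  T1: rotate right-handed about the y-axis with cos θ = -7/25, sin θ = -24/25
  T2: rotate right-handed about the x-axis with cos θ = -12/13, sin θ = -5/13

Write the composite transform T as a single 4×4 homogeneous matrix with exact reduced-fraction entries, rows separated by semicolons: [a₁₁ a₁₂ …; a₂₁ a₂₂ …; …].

T = [-7/25 0 -24/25 0; 24/65 -12/13 -7/65 0; -288/325 -5/13 84/325 0; 0 0 0 1]

T1 = [-7/25 0 -24/25 0; 0 1 0 0; 24/25 0 -7/25 0; 0 0 0 1]
T2·T1 = [-7/25 0 -24/25 0; 24/65 -12/13 -7/65 0; -288/325 -5/13 84/325 0; 0 0 0 1]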